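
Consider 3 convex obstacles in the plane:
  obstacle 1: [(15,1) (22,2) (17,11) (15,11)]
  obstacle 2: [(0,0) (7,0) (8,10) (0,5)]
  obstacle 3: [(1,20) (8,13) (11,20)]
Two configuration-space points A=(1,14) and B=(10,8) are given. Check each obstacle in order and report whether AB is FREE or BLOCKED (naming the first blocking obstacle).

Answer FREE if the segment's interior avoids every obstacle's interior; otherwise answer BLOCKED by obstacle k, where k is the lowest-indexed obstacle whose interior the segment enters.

Obstacle 1 [(15,1) (22,2) (17,11) (15,11)]:
  edge (15,1)–(22,2): clear
  edge (22,2)–(17,11): clear
  edge (17,11)–(15,11): clear
  edge (15,11)–(15,1): clear
  midpoint (11/2,11) outside
  → clear
Obstacle 2 [(0,0) (7,0) (8,10) (0,5)]:
  edge (0,0)–(7,0): clear
  edge (7,0)–(8,10): crosses AB
  edge (8,10)–(0,5): crosses AB
  edge (0,5)–(0,0): clear
  → BLOCKED
Obstacle 3 [(1,20) (8,13) (11,20)]:
  edge (1,20)–(8,13): clear
  edge (8,13)–(11,20): clear
  edge (11,20)–(1,20): clear
  midpoint (11/2,11) outside
  → clear

BLOCKED by obstacle 2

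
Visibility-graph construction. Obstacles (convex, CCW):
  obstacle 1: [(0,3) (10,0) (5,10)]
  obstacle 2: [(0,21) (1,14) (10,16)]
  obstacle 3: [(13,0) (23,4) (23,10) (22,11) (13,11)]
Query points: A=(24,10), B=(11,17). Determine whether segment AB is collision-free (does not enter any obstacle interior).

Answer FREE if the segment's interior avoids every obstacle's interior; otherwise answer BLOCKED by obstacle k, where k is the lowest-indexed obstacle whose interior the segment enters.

Obstacle 1 [(0,3) (10,0) (5,10)]:
  edge (0,3)–(10,0): clear
  edge (10,0)–(5,10): clear
  edge (5,10)–(0,3): clear
  midpoint (35/2,27/2) outside
  → clear
Obstacle 2 [(0,21) (1,14) (10,16)]:
  edge (0,21)–(1,14): clear
  edge (1,14)–(10,16): clear
  edge (10,16)–(0,21): clear
  midpoint (35/2,27/2) outside
  → clear
Obstacle 3 [(13,0) (23,4) (23,10) (22,11) (13,11)]:
  edge (13,0)–(23,4): clear
  edge (23,4)–(23,10): clear
  edge (23,10)–(22,11): clear
  edge (22,11)–(13,11): clear
  edge (13,11)–(13,0): clear
  midpoint (35/2,27/2) outside
  → clear

FREE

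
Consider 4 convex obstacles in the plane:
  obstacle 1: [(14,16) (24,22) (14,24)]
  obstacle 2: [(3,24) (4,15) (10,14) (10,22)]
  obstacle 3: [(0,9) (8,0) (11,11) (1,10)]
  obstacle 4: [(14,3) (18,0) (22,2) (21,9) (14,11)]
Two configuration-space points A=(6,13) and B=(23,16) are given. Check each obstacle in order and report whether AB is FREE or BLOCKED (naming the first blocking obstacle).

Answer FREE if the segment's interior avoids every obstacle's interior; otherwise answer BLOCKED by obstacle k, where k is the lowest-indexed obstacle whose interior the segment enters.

Obstacle 1 [(14,16) (24,22) (14,24)]:
  edge (14,16)–(24,22): clear
  edge (24,22)–(14,24): clear
  edge (14,24)–(14,16): clear
  midpoint (29/2,29/2) outside
  → clear
Obstacle 2 [(3,24) (4,15) (10,14) (10,22)]:
  edge (3,24)–(4,15): clear
  edge (4,15)–(10,14): clear
  edge (10,14)–(10,22): clear
  edge (10,22)–(3,24): clear
  midpoint (29/2,29/2) outside
  → clear
Obstacle 3 [(0,9) (8,0) (11,11) (1,10)]:
  edge (0,9)–(8,0): clear
  edge (8,0)–(11,11): clear
  edge (11,11)–(1,10): clear
  edge (1,10)–(0,9): clear
  midpoint (29/2,29/2) outside
  → clear
Obstacle 4 [(14,3) (18,0) (22,2) (21,9) (14,11)]:
  edge (14,3)–(18,0): clear
  edge (18,0)–(22,2): clear
  edge (22,2)–(21,9): clear
  edge (21,9)–(14,11): clear
  edge (14,11)–(14,3): clear
  midpoint (29/2,29/2) outside
  → clear

FREE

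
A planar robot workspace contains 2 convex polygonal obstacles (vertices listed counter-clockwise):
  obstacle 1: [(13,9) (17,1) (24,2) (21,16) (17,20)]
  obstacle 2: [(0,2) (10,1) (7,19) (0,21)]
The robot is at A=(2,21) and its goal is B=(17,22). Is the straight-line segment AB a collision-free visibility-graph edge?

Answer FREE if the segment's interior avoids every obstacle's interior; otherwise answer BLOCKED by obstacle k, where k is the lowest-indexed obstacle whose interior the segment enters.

Obstacle 1 [(13,9) (17,1) (24,2) (21,16) (17,20)]:
  edge (13,9)–(17,1): clear
  edge (17,1)–(24,2): clear
  edge (24,2)–(21,16): clear
  edge (21,16)–(17,20): clear
  edge (17,20)–(13,9): clear
  midpoint (19/2,43/2) outside
  → clear
Obstacle 2 [(0,2) (10,1) (7,19) (0,21)]:
  edge (0,2)–(10,1): clear
  edge (10,1)–(7,19): clear
  edge (7,19)–(0,21): clear
  edge (0,21)–(0,2): clear
  midpoint (19/2,43/2) outside
  → clear

FREE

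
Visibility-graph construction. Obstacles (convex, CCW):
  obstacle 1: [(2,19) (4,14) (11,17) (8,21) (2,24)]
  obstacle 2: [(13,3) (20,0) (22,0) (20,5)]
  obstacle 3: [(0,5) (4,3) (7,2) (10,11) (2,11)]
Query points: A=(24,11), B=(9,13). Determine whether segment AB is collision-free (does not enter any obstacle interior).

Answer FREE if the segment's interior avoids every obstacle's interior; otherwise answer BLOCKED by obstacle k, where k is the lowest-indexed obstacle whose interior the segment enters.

FREE

Obstacle 1 [(2,19) (4,14) (11,17) (8,21) (2,24)]:
  edge (2,19)–(4,14): clear
  edge (4,14)–(11,17): clear
  edge (11,17)–(8,21): clear
  edge (8,21)–(2,24): clear
  edge (2,24)–(2,19): clear
  midpoint (33/2,12) outside
  → clear
Obstacle 2 [(13,3) (20,0) (22,0) (20,5)]:
  edge (13,3)–(20,0): clear
  edge (20,0)–(22,0): clear
  edge (22,0)–(20,5): clear
  edge (20,5)–(13,3): clear
  midpoint (33/2,12) outside
  → clear
Obstacle 3 [(0,5) (4,3) (7,2) (10,11) (2,11)]:
  edge (0,5)–(4,3): clear
  edge (4,3)–(7,2): clear
  edge (7,2)–(10,11): clear
  edge (10,11)–(2,11): clear
  edge (2,11)–(0,5): clear
  midpoint (33/2,12) outside
  → clear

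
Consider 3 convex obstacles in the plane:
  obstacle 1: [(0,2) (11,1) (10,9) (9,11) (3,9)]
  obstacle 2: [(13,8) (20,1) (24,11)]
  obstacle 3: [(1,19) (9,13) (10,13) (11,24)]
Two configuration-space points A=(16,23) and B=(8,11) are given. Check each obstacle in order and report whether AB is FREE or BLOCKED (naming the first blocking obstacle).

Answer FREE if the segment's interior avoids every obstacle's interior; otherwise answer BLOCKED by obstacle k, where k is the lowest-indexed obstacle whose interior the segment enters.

Obstacle 1 [(0,2) (11,1) (10,9) (9,11) (3,9)]:
  edge (0,2)–(11,1): clear
  edge (11,1)–(10,9): clear
  edge (10,9)–(9,11): clear
  edge (9,11)–(3,9): clear
  edge (3,9)–(0,2): clear
  midpoint (12,17) outside
  → clear
Obstacle 2 [(13,8) (20,1) (24,11)]:
  edge (13,8)–(20,1): clear
  edge (20,1)–(24,11): clear
  edge (24,11)–(13,8): clear
  midpoint (12,17) outside
  → clear
Obstacle 3 [(1,19) (9,13) (10,13) (11,24)]:
  edge (1,19)–(9,13): clear
  edge (9,13)–(10,13): crosses AB
  edge (10,13)–(11,24): crosses AB
  edge (11,24)–(1,19): clear
  → BLOCKED

BLOCKED by obstacle 3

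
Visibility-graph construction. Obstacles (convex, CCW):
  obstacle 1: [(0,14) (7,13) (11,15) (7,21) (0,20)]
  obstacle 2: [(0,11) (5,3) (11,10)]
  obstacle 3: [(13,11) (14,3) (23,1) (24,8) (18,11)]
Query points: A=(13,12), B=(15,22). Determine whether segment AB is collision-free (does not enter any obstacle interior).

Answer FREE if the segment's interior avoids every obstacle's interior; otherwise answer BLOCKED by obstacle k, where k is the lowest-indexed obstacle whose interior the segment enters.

Obstacle 1 [(0,14) (7,13) (11,15) (7,21) (0,20)]:
  edge (0,14)–(7,13): clear
  edge (7,13)–(11,15): clear
  edge (11,15)–(7,21): clear
  edge (7,21)–(0,20): clear
  edge (0,20)–(0,14): clear
  midpoint (14,17) outside
  → clear
Obstacle 2 [(0,11) (5,3) (11,10)]:
  edge (0,11)–(5,3): clear
  edge (5,3)–(11,10): clear
  edge (11,10)–(0,11): clear
  midpoint (14,17) outside
  → clear
Obstacle 3 [(13,11) (14,3) (23,1) (24,8) (18,11)]:
  edge (13,11)–(14,3): clear
  edge (14,3)–(23,1): clear
  edge (23,1)–(24,8): clear
  edge (24,8)–(18,11): clear
  edge (18,11)–(13,11): clear
  midpoint (14,17) outside
  → clear

FREE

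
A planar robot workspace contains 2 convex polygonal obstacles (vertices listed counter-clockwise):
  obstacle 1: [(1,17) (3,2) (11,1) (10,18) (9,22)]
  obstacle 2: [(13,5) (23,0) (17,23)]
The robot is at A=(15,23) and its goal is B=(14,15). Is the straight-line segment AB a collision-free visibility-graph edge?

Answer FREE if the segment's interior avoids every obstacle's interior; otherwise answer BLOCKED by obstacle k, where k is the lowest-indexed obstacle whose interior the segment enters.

FREE

Obstacle 1 [(1,17) (3,2) (11,1) (10,18) (9,22)]:
  edge (1,17)–(3,2): clear
  edge (3,2)–(11,1): clear
  edge (11,1)–(10,18): clear
  edge (10,18)–(9,22): clear
  edge (9,22)–(1,17): clear
  midpoint (29/2,19) outside
  → clear
Obstacle 2 [(13,5) (23,0) (17,23)]:
  edge (13,5)–(23,0): clear
  edge (23,0)–(17,23): clear
  edge (17,23)–(13,5): clear
  midpoint (29/2,19) outside
  → clear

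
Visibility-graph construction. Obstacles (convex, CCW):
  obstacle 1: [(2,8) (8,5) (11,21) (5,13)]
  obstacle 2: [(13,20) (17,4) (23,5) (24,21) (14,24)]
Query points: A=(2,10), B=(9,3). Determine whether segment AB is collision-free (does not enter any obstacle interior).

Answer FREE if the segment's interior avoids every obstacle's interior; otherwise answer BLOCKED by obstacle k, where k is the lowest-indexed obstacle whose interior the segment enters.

Obstacle 1 [(2,8) (8,5) (11,21) (5,13)]:
  edge (2,8)–(8,5): crosses AB
  edge (8,5)–(11,21): clear
  edge (11,21)–(5,13): clear
  edge (5,13)–(2,8): crosses AB
  → BLOCKED
Obstacle 2 [(13,20) (17,4) (23,5) (24,21) (14,24)]:
  edge (13,20)–(17,4): clear
  edge (17,4)–(23,5): clear
  edge (23,5)–(24,21): clear
  edge (24,21)–(14,24): clear
  edge (14,24)–(13,20): clear
  midpoint (11/2,13/2) outside
  → clear

BLOCKED by obstacle 1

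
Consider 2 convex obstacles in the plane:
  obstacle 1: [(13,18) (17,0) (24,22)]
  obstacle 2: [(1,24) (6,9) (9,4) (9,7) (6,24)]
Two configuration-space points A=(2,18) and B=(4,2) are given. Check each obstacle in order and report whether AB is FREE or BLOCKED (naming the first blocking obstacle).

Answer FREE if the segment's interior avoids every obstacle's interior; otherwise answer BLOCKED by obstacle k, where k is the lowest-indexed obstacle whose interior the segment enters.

FREE

Obstacle 1 [(13,18) (17,0) (24,22)]:
  edge (13,18)–(17,0): clear
  edge (17,0)–(24,22): clear
  edge (24,22)–(13,18): clear
  midpoint (3,10) outside
  → clear
Obstacle 2 [(1,24) (6,9) (9,4) (9,7) (6,24)]:
  edge (1,24)–(6,9): clear
  edge (6,9)–(9,4): clear
  edge (9,4)–(9,7): clear
  edge (9,7)–(6,24): clear
  edge (6,24)–(1,24): clear
  midpoint (3,10) outside
  → clear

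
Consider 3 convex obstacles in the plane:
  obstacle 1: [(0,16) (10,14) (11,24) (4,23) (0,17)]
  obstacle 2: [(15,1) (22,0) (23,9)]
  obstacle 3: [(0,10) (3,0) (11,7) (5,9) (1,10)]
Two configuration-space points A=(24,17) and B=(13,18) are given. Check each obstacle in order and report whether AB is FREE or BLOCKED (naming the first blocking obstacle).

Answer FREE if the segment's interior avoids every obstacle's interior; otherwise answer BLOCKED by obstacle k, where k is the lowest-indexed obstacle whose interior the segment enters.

FREE

Obstacle 1 [(0,16) (10,14) (11,24) (4,23) (0,17)]:
  edge (0,16)–(10,14): clear
  edge (10,14)–(11,24): clear
  edge (11,24)–(4,23): clear
  edge (4,23)–(0,17): clear
  edge (0,17)–(0,16): clear
  midpoint (37/2,35/2) outside
  → clear
Obstacle 2 [(15,1) (22,0) (23,9)]:
  edge (15,1)–(22,0): clear
  edge (22,0)–(23,9): clear
  edge (23,9)–(15,1): clear
  midpoint (37/2,35/2) outside
  → clear
Obstacle 3 [(0,10) (3,0) (11,7) (5,9) (1,10)]:
  edge (0,10)–(3,0): clear
  edge (3,0)–(11,7): clear
  edge (11,7)–(5,9): clear
  edge (5,9)–(1,10): clear
  edge (1,10)–(0,10): clear
  midpoint (37/2,35/2) outside
  → clear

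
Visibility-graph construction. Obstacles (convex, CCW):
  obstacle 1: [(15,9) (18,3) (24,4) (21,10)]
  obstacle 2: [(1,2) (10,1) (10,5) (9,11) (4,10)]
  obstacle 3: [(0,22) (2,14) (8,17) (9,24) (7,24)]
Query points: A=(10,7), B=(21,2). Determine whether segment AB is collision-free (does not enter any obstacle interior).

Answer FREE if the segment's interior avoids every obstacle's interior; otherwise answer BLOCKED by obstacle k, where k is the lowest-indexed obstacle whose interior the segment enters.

Obstacle 1 [(15,9) (18,3) (24,4) (21,10)]:
  edge (15,9)–(18,3): crosses AB
  edge (18,3)–(24,4): crosses AB
  edge (24,4)–(21,10): clear
  edge (21,10)–(15,9): clear
  → BLOCKED
Obstacle 2 [(1,2) (10,1) (10,5) (9,11) (4,10)]:
  edge (1,2)–(10,1): clear
  edge (10,1)–(10,5): clear
  edge (10,5)–(9,11): clear
  edge (9,11)–(4,10): clear
  edge (4,10)–(1,2): clear
  midpoint (31/2,9/2) outside
  → clear
Obstacle 3 [(0,22) (2,14) (8,17) (9,24) (7,24)]:
  edge (0,22)–(2,14): clear
  edge (2,14)–(8,17): clear
  edge (8,17)–(9,24): clear
  edge (9,24)–(7,24): clear
  edge (7,24)–(0,22): clear
  midpoint (31/2,9/2) outside
  → clear

BLOCKED by obstacle 1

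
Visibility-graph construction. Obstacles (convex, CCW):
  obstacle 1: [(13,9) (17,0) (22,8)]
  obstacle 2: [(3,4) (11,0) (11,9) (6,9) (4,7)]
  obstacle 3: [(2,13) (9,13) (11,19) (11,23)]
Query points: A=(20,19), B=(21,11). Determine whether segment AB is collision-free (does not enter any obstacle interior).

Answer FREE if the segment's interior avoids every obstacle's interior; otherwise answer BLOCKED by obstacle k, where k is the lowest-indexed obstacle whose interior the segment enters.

Obstacle 1 [(13,9) (17,0) (22,8)]:
  edge (13,9)–(17,0): clear
  edge (17,0)–(22,8): clear
  edge (22,8)–(13,9): clear
  midpoint (41/2,15) outside
  → clear
Obstacle 2 [(3,4) (11,0) (11,9) (6,9) (4,7)]:
  edge (3,4)–(11,0): clear
  edge (11,0)–(11,9): clear
  edge (11,9)–(6,9): clear
  edge (6,9)–(4,7): clear
  edge (4,7)–(3,4): clear
  midpoint (41/2,15) outside
  → clear
Obstacle 3 [(2,13) (9,13) (11,19) (11,23)]:
  edge (2,13)–(9,13): clear
  edge (9,13)–(11,19): clear
  edge (11,19)–(11,23): clear
  edge (11,23)–(2,13): clear
  midpoint (41/2,15) outside
  → clear

FREE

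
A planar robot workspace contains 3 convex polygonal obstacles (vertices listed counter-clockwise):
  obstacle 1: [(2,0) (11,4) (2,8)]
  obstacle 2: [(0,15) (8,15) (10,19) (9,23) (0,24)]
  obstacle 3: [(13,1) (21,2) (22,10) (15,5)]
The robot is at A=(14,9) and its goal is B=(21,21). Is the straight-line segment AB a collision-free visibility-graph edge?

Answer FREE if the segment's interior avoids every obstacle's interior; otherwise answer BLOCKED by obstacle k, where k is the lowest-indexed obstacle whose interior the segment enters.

FREE

Obstacle 1 [(2,0) (11,4) (2,8)]:
  edge (2,0)–(11,4): clear
  edge (11,4)–(2,8): clear
  edge (2,8)–(2,0): clear
  midpoint (35/2,15) outside
  → clear
Obstacle 2 [(0,15) (8,15) (10,19) (9,23) (0,24)]:
  edge (0,15)–(8,15): clear
  edge (8,15)–(10,19): clear
  edge (10,19)–(9,23): clear
  edge (9,23)–(0,24): clear
  edge (0,24)–(0,15): clear
  midpoint (35/2,15) outside
  → clear
Obstacle 3 [(13,1) (21,2) (22,10) (15,5)]:
  edge (13,1)–(21,2): clear
  edge (21,2)–(22,10): clear
  edge (22,10)–(15,5): clear
  edge (15,5)–(13,1): clear
  midpoint (35/2,15) outside
  → clear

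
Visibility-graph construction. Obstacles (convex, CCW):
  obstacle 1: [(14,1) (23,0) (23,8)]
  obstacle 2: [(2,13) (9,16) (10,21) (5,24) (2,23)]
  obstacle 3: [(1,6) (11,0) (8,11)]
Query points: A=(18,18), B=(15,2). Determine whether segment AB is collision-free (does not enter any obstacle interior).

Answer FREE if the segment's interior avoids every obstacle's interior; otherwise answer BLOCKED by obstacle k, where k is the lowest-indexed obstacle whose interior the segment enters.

Obstacle 1 [(14,1) (23,0) (23,8)]:
  edge (14,1)–(23,0): clear
  edge (23,0)–(23,8): clear
  edge (23,8)–(14,1): clear
  midpoint (33/2,10) outside
  → clear
Obstacle 2 [(2,13) (9,16) (10,21) (5,24) (2,23)]:
  edge (2,13)–(9,16): clear
  edge (9,16)–(10,21): clear
  edge (10,21)–(5,24): clear
  edge (5,24)–(2,23): clear
  edge (2,23)–(2,13): clear
  midpoint (33/2,10) outside
  → clear
Obstacle 3 [(1,6) (11,0) (8,11)]:
  edge (1,6)–(11,0): clear
  edge (11,0)–(8,11): clear
  edge (8,11)–(1,6): clear
  midpoint (33/2,10) outside
  → clear

FREE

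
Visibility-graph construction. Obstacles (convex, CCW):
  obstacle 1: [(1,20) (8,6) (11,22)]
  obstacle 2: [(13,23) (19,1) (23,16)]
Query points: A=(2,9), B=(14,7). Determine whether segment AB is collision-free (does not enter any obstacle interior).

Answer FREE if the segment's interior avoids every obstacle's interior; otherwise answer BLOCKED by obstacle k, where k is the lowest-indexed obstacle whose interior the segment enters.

Obstacle 1 [(1,20) (8,6) (11,22)]:
  edge (1,20)–(8,6): crosses AB
  edge (8,6)–(11,22): crosses AB
  edge (11,22)–(1,20): clear
  → BLOCKED
Obstacle 2 [(13,23) (19,1) (23,16)]:
  edge (13,23)–(19,1): clear
  edge (19,1)–(23,16): clear
  edge (23,16)–(13,23): clear
  midpoint (8,8) outside
  → clear

BLOCKED by obstacle 1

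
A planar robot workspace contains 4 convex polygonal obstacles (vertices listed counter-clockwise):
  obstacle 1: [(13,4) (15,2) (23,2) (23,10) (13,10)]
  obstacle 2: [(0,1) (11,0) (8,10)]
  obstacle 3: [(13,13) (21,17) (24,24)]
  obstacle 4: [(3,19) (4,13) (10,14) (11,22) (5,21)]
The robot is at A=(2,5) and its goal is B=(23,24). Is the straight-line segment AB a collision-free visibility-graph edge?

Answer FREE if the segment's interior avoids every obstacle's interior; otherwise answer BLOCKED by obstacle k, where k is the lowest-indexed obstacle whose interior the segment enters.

Obstacle 1 [(13,4) (15,2) (23,2) (23,10) (13,10)]:
  edge (13,4)–(15,2): clear
  edge (15,2)–(23,2): clear
  edge (23,2)–(23,10): clear
  edge (23,10)–(13,10): clear
  edge (13,10)–(13,4): clear
  midpoint (25/2,29/2) outside
  → clear
Obstacle 2 [(0,1) (11,0) (8,10)]:
  edge (0,1)–(11,0): clear
  edge (11,0)–(8,10): clear
  edge (8,10)–(0,1): clear
  midpoint (25/2,29/2) outside
  → clear
Obstacle 3 [(13,13) (21,17) (24,24)]:
  edge (13,13)–(21,17): clear
  edge (21,17)–(24,24): clear
  edge (24,24)–(13,13): clear
  midpoint (25/2,29/2) outside
  → clear
Obstacle 4 [(3,19) (4,13) (10,14) (11,22) (5,21)]:
  edge (3,19)–(4,13): clear
  edge (4,13)–(10,14): clear
  edge (10,14)–(11,22): clear
  edge (11,22)–(5,21): clear
  edge (5,21)–(3,19): clear
  midpoint (25/2,29/2) outside
  → clear

FREE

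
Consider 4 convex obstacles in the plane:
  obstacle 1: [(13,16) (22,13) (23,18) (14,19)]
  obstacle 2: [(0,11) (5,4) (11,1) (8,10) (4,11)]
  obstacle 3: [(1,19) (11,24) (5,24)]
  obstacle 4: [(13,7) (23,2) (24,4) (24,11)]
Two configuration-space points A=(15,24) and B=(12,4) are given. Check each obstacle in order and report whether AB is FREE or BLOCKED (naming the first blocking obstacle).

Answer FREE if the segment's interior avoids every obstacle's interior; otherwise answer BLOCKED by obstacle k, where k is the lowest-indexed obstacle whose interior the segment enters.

BLOCKED by obstacle 1

Obstacle 1 [(13,16) (22,13) (23,18) (14,19)]:
  edge (13,16)–(22,13): crosses AB
  edge (22,13)–(23,18): clear
  edge (23,18)–(14,19): crosses AB
  edge (14,19)–(13,16): clear
  → BLOCKED
Obstacle 2 [(0,11) (5,4) (11,1) (8,10) (4,11)]:
  edge (0,11)–(5,4): clear
  edge (5,4)–(11,1): clear
  edge (11,1)–(8,10): clear
  edge (8,10)–(4,11): clear
  edge (4,11)–(0,11): clear
  midpoint (27/2,14) outside
  → clear
Obstacle 3 [(1,19) (11,24) (5,24)]:
  edge (1,19)–(11,24): clear
  edge (11,24)–(5,24): clear
  edge (5,24)–(1,19): clear
  midpoint (27/2,14) outside
  → clear
Obstacle 4 [(13,7) (23,2) (24,4) (24,11)]:
  edge (13,7)–(23,2): clear
  edge (23,2)–(24,4): clear
  edge (24,4)–(24,11): clear
  edge (24,11)–(13,7): clear
  midpoint (27/2,14) outside
  → clear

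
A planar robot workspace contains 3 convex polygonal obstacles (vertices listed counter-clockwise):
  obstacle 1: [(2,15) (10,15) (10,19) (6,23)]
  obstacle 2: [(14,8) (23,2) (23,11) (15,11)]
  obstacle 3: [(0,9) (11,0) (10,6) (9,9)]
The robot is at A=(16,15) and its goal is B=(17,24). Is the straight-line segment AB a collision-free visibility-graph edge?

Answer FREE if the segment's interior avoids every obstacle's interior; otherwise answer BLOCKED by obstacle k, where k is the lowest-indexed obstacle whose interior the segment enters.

FREE

Obstacle 1 [(2,15) (10,15) (10,19) (6,23)]:
  edge (2,15)–(10,15): clear
  edge (10,15)–(10,19): clear
  edge (10,19)–(6,23): clear
  edge (6,23)–(2,15): clear
  midpoint (33/2,39/2) outside
  → clear
Obstacle 2 [(14,8) (23,2) (23,11) (15,11)]:
  edge (14,8)–(23,2): clear
  edge (23,2)–(23,11): clear
  edge (23,11)–(15,11): clear
  edge (15,11)–(14,8): clear
  midpoint (33/2,39/2) outside
  → clear
Obstacle 3 [(0,9) (11,0) (10,6) (9,9)]:
  edge (0,9)–(11,0): clear
  edge (11,0)–(10,6): clear
  edge (10,6)–(9,9): clear
  edge (9,9)–(0,9): clear
  midpoint (33/2,39/2) outside
  → clear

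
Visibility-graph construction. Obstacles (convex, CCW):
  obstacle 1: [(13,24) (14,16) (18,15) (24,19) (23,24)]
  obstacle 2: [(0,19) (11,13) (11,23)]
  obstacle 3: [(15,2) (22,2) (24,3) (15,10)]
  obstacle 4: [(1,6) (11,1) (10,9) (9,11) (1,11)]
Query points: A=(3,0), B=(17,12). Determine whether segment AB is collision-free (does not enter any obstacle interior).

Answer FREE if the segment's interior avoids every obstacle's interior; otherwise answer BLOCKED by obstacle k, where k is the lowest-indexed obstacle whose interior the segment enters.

BLOCKED by obstacle 4

Obstacle 1 [(13,24) (14,16) (18,15) (24,19) (23,24)]:
  edge (13,24)–(14,16): clear
  edge (14,16)–(18,15): clear
  edge (18,15)–(24,19): clear
  edge (24,19)–(23,24): clear
  edge (23,24)–(13,24): clear
  midpoint (10,6) outside
  → clear
Obstacle 2 [(0,19) (11,13) (11,23)]:
  edge (0,19)–(11,13): clear
  edge (11,13)–(11,23): clear
  edge (11,23)–(0,19): clear
  midpoint (10,6) outside
  → clear
Obstacle 3 [(15,2) (22,2) (24,3) (15,10)]:
  edge (15,2)–(22,2): clear
  edge (22,2)–(24,3): clear
  edge (24,3)–(15,10): clear
  edge (15,10)–(15,2): clear
  midpoint (10,6) outside
  → clear
Obstacle 4 [(1,6) (11,1) (10,9) (9,11) (1,11)]:
  edge (1,6)–(11,1): crosses AB
  edge (11,1)–(10,9): crosses AB
  edge (10,9)–(9,11): clear
  edge (9,11)–(1,11): clear
  edge (1,11)–(1,6): clear
  → BLOCKED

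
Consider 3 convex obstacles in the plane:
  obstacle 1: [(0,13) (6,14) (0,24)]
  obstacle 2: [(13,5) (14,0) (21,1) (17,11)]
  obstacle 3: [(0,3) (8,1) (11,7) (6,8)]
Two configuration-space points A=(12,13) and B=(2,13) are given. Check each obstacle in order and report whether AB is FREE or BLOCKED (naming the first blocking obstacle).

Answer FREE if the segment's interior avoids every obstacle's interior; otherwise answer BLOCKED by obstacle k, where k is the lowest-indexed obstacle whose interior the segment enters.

FREE

Obstacle 1 [(0,13) (6,14) (0,24)]:
  edge (0,13)–(6,14): clear
  edge (6,14)–(0,24): clear
  edge (0,24)–(0,13): clear
  midpoint (7,13) outside
  → clear
Obstacle 2 [(13,5) (14,0) (21,1) (17,11)]:
  edge (13,5)–(14,0): clear
  edge (14,0)–(21,1): clear
  edge (21,1)–(17,11): clear
  edge (17,11)–(13,5): clear
  midpoint (7,13) outside
  → clear
Obstacle 3 [(0,3) (8,1) (11,7) (6,8)]:
  edge (0,3)–(8,1): clear
  edge (8,1)–(11,7): clear
  edge (11,7)–(6,8): clear
  edge (6,8)–(0,3): clear
  midpoint (7,13) outside
  → clear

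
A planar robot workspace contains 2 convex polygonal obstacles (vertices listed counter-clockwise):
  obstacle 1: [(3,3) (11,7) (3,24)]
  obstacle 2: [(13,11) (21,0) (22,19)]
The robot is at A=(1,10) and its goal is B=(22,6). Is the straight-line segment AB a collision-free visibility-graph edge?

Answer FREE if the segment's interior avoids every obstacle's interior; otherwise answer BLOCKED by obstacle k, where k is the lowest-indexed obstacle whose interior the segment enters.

BLOCKED by obstacle 1

Obstacle 1 [(3,3) (11,7) (3,24)]:
  edge (3,3)–(11,7): clear
  edge (11,7)–(3,24): crosses AB
  edge (3,24)–(3,3): crosses AB
  → BLOCKED
Obstacle 2 [(13,11) (21,0) (22,19)]:
  edge (13,11)–(21,0): crosses AB
  edge (21,0)–(22,19): crosses AB
  edge (22,19)–(13,11): clear
  → BLOCKED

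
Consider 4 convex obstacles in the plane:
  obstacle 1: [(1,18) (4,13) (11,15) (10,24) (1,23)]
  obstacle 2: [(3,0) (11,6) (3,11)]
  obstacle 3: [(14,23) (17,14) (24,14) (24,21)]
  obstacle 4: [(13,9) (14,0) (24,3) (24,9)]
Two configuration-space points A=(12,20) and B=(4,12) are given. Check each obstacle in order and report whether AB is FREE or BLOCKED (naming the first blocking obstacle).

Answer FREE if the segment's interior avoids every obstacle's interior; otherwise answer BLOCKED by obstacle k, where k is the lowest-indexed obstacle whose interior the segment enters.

BLOCKED by obstacle 1

Obstacle 1 [(1,18) (4,13) (11,15) (10,24) (1,23)]:
  edge (1,18)–(4,13): clear
  edge (4,13)–(11,15): crosses AB
  edge (11,15)–(10,24): crosses AB
  edge (10,24)–(1,23): clear
  edge (1,23)–(1,18): clear
  → BLOCKED
Obstacle 2 [(3,0) (11,6) (3,11)]:
  edge (3,0)–(11,6): clear
  edge (11,6)–(3,11): clear
  edge (3,11)–(3,0): clear
  midpoint (8,16) outside
  → clear
Obstacle 3 [(14,23) (17,14) (24,14) (24,21)]:
  edge (14,23)–(17,14): clear
  edge (17,14)–(24,14): clear
  edge (24,14)–(24,21): clear
  edge (24,21)–(14,23): clear
  midpoint (8,16) outside
  → clear
Obstacle 4 [(13,9) (14,0) (24,3) (24,9)]:
  edge (13,9)–(14,0): clear
  edge (14,0)–(24,3): clear
  edge (24,3)–(24,9): clear
  edge (24,9)–(13,9): clear
  midpoint (8,16) outside
  → clear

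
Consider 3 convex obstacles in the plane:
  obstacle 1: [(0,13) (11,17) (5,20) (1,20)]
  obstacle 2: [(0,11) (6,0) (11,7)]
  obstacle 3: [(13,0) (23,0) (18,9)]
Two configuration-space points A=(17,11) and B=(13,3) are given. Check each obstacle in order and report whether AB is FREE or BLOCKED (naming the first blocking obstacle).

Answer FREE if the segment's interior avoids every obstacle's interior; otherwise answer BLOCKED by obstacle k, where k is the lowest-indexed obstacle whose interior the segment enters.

FREE

Obstacle 1 [(0,13) (11,17) (5,20) (1,20)]:
  edge (0,13)–(11,17): clear
  edge (11,17)–(5,20): clear
  edge (5,20)–(1,20): clear
  edge (1,20)–(0,13): clear
  midpoint (15,7) outside
  → clear
Obstacle 2 [(0,11) (6,0) (11,7)]:
  edge (0,11)–(6,0): clear
  edge (6,0)–(11,7): clear
  edge (11,7)–(0,11): clear
  midpoint (15,7) outside
  → clear
Obstacle 3 [(13,0) (23,0) (18,9)]:
  edge (13,0)–(23,0): clear
  edge (23,0)–(18,9): clear
  edge (18,9)–(13,0): clear
  midpoint (15,7) outside
  → clear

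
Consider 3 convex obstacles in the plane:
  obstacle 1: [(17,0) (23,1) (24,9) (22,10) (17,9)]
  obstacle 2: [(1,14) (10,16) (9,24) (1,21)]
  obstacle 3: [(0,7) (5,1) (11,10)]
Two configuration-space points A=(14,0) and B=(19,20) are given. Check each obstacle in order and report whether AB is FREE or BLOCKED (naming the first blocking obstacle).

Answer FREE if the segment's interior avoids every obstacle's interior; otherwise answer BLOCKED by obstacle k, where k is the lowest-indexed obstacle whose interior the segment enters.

Obstacle 1 [(17,0) (23,1) (24,9) (22,10) (17,9)]:
  edge (17,0)–(23,1): clear
  edge (23,1)–(24,9): clear
  edge (24,9)–(22,10): clear
  edge (22,10)–(17,9): clear
  edge (17,9)–(17,0): clear
  midpoint (33/2,10) outside
  → clear
Obstacle 2 [(1,14) (10,16) (9,24) (1,21)]:
  edge (1,14)–(10,16): clear
  edge (10,16)–(9,24): clear
  edge (9,24)–(1,21): clear
  edge (1,21)–(1,14): clear
  midpoint (33/2,10) outside
  → clear
Obstacle 3 [(0,7) (5,1) (11,10)]:
  edge (0,7)–(5,1): clear
  edge (5,1)–(11,10): clear
  edge (11,10)–(0,7): clear
  midpoint (33/2,10) outside
  → clear

FREE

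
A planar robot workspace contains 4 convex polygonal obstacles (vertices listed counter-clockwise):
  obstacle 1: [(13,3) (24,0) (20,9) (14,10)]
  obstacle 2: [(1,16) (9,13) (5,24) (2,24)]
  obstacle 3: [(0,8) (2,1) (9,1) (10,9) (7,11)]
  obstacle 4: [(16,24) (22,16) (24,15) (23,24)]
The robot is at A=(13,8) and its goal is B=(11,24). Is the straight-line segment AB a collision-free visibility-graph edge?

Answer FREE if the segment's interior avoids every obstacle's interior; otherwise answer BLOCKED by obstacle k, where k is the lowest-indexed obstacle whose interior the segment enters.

FREE

Obstacle 1 [(13,3) (24,0) (20,9) (14,10)]:
  edge (13,3)–(24,0): clear
  edge (24,0)–(20,9): clear
  edge (20,9)–(14,10): clear
  edge (14,10)–(13,3): clear
  midpoint (12,16) outside
  → clear
Obstacle 2 [(1,16) (9,13) (5,24) (2,24)]:
  edge (1,16)–(9,13): clear
  edge (9,13)–(5,24): clear
  edge (5,24)–(2,24): clear
  edge (2,24)–(1,16): clear
  midpoint (12,16) outside
  → clear
Obstacle 3 [(0,8) (2,1) (9,1) (10,9) (7,11)]:
  edge (0,8)–(2,1): clear
  edge (2,1)–(9,1): clear
  edge (9,1)–(10,9): clear
  edge (10,9)–(7,11): clear
  edge (7,11)–(0,8): clear
  midpoint (12,16) outside
  → clear
Obstacle 4 [(16,24) (22,16) (24,15) (23,24)]:
  edge (16,24)–(22,16): clear
  edge (22,16)–(24,15): clear
  edge (24,15)–(23,24): clear
  edge (23,24)–(16,24): clear
  midpoint (12,16) outside
  → clear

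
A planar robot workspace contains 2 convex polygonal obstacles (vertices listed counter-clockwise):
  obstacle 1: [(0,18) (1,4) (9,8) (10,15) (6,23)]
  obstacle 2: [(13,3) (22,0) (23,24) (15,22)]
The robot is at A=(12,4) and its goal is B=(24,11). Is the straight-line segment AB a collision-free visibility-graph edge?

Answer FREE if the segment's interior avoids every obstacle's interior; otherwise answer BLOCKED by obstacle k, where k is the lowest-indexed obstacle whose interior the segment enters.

BLOCKED by obstacle 2

Obstacle 1 [(0,18) (1,4) (9,8) (10,15) (6,23)]:
  edge (0,18)–(1,4): clear
  edge (1,4)–(9,8): clear
  edge (9,8)–(10,15): clear
  edge (10,15)–(6,23): clear
  edge (6,23)–(0,18): clear
  midpoint (18,15/2) outside
  → clear
Obstacle 2 [(13,3) (22,0) (23,24) (15,22)]:
  edge (13,3)–(22,0): clear
  edge (22,0)–(23,24): crosses AB
  edge (23,24)–(15,22): clear
  edge (15,22)–(13,3): crosses AB
  → BLOCKED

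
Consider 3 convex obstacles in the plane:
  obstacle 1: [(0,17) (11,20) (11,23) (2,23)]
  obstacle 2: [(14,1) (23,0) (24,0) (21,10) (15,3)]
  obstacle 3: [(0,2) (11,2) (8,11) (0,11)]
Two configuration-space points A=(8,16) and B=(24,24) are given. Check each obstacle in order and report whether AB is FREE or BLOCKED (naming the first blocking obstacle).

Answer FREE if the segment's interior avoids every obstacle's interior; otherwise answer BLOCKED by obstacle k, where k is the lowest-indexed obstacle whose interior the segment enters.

Obstacle 1 [(0,17) (11,20) (11,23) (2,23)]:
  edge (0,17)–(11,20): clear
  edge (11,20)–(11,23): clear
  edge (11,23)–(2,23): clear
  edge (2,23)–(0,17): clear
  midpoint (16,20) outside
  → clear
Obstacle 2 [(14,1) (23,0) (24,0) (21,10) (15,3)]:
  edge (14,1)–(23,0): clear
  edge (23,0)–(24,0): clear
  edge (24,0)–(21,10): clear
  edge (21,10)–(15,3): clear
  edge (15,3)–(14,1): clear
  midpoint (16,20) outside
  → clear
Obstacle 3 [(0,2) (11,2) (8,11) (0,11)]:
  edge (0,2)–(11,2): clear
  edge (11,2)–(8,11): clear
  edge (8,11)–(0,11): clear
  edge (0,11)–(0,2): clear
  midpoint (16,20) outside
  → clear

FREE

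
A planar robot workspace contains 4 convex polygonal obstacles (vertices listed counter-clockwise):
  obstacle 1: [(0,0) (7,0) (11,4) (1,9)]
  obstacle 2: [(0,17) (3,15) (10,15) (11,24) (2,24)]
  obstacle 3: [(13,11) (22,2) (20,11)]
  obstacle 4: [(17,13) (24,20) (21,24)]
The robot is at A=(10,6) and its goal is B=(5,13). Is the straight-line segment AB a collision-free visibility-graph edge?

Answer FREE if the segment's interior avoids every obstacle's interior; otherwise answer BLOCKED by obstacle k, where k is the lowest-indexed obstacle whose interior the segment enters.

Obstacle 1 [(0,0) (7,0) (11,4) (1,9)]:
  edge (0,0)–(7,0): clear
  edge (7,0)–(11,4): clear
  edge (11,4)–(1,9): clear
  edge (1,9)–(0,0): clear
  midpoint (15/2,19/2) outside
  → clear
Obstacle 2 [(0,17) (3,15) (10,15) (11,24) (2,24)]:
  edge (0,17)–(3,15): clear
  edge (3,15)–(10,15): clear
  edge (10,15)–(11,24): clear
  edge (11,24)–(2,24): clear
  edge (2,24)–(0,17): clear
  midpoint (15/2,19/2) outside
  → clear
Obstacle 3 [(13,11) (22,2) (20,11)]:
  edge (13,11)–(22,2): clear
  edge (22,2)–(20,11): clear
  edge (20,11)–(13,11): clear
  midpoint (15/2,19/2) outside
  → clear
Obstacle 4 [(17,13) (24,20) (21,24)]:
  edge (17,13)–(24,20): clear
  edge (24,20)–(21,24): clear
  edge (21,24)–(17,13): clear
  midpoint (15/2,19/2) outside
  → clear

FREE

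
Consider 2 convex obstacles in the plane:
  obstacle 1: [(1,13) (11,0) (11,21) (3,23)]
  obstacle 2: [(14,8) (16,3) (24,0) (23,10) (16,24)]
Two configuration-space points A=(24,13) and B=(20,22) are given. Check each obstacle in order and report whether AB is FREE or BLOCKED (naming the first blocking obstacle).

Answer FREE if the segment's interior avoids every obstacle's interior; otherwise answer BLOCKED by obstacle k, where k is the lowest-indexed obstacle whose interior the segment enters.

FREE

Obstacle 1 [(1,13) (11,0) (11,21) (3,23)]:
  edge (1,13)–(11,0): clear
  edge (11,0)–(11,21): clear
  edge (11,21)–(3,23): clear
  edge (3,23)–(1,13): clear
  midpoint (22,35/2) outside
  → clear
Obstacle 2 [(14,8) (16,3) (24,0) (23,10) (16,24)]:
  edge (14,8)–(16,3): clear
  edge (16,3)–(24,0): clear
  edge (24,0)–(23,10): clear
  edge (23,10)–(16,24): clear
  edge (16,24)–(14,8): clear
  midpoint (22,35/2) outside
  → clear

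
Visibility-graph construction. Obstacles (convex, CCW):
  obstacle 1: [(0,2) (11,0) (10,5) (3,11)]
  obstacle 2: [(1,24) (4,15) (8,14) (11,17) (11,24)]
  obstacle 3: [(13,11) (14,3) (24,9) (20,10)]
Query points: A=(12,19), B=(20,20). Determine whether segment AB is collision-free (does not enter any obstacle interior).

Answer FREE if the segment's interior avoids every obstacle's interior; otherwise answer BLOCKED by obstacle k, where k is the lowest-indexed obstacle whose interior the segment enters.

FREE

Obstacle 1 [(0,2) (11,0) (10,5) (3,11)]:
  edge (0,2)–(11,0): clear
  edge (11,0)–(10,5): clear
  edge (10,5)–(3,11): clear
  edge (3,11)–(0,2): clear
  midpoint (16,39/2) outside
  → clear
Obstacle 2 [(1,24) (4,15) (8,14) (11,17) (11,24)]:
  edge (1,24)–(4,15): clear
  edge (4,15)–(8,14): clear
  edge (8,14)–(11,17): clear
  edge (11,17)–(11,24): clear
  edge (11,24)–(1,24): clear
  midpoint (16,39/2) outside
  → clear
Obstacle 3 [(13,11) (14,3) (24,9) (20,10)]:
  edge (13,11)–(14,3): clear
  edge (14,3)–(24,9): clear
  edge (24,9)–(20,10): clear
  edge (20,10)–(13,11): clear
  midpoint (16,39/2) outside
  → clear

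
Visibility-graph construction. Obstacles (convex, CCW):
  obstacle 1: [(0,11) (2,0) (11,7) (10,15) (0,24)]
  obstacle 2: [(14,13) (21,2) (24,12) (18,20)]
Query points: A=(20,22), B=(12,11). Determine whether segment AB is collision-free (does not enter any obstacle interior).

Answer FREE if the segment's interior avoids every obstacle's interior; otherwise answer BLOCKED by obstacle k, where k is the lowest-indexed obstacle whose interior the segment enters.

BLOCKED by obstacle 2

Obstacle 1 [(0,11) (2,0) (11,7) (10,15) (0,24)]:
  edge (0,11)–(2,0): clear
  edge (2,0)–(11,7): clear
  edge (11,7)–(10,15): clear
  edge (10,15)–(0,24): clear
  edge (0,24)–(0,11): clear
  midpoint (16,33/2) outside
  → clear
Obstacle 2 [(14,13) (21,2) (24,12) (18,20)]:
  edge (14,13)–(21,2): clear
  edge (21,2)–(24,12): clear
  edge (24,12)–(18,20): crosses AB
  edge (18,20)–(14,13): crosses AB
  → BLOCKED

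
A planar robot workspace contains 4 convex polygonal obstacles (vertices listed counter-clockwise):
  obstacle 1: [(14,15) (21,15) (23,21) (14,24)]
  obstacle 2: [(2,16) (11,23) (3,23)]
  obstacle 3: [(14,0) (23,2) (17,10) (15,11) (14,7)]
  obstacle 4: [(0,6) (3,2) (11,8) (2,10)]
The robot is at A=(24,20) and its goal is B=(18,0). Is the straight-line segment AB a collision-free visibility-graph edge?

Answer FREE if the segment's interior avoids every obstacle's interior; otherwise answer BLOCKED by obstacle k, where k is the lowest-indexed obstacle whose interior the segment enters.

BLOCKED by obstacle 3

Obstacle 1 [(14,15) (21,15) (23,21) (14,24)]:
  edge (14,15)–(21,15): clear
  edge (21,15)–(23,21): clear
  edge (23,21)–(14,24): clear
  edge (14,24)–(14,15): clear
  midpoint (21,10) outside
  → clear
Obstacle 2 [(2,16) (11,23) (3,23)]:
  edge (2,16)–(11,23): clear
  edge (11,23)–(3,23): clear
  edge (3,23)–(2,16): clear
  midpoint (21,10) outside
  → clear
Obstacle 3 [(14,0) (23,2) (17,10) (15,11) (14,7)]:
  edge (14,0)–(23,2): crosses AB
  edge (23,2)–(17,10): crosses AB
  edge (17,10)–(15,11): clear
  edge (15,11)–(14,7): clear
  edge (14,7)–(14,0): clear
  → BLOCKED
Obstacle 4 [(0,6) (3,2) (11,8) (2,10)]:
  edge (0,6)–(3,2): clear
  edge (3,2)–(11,8): clear
  edge (11,8)–(2,10): clear
  edge (2,10)–(0,6): clear
  midpoint (21,10) outside
  → clear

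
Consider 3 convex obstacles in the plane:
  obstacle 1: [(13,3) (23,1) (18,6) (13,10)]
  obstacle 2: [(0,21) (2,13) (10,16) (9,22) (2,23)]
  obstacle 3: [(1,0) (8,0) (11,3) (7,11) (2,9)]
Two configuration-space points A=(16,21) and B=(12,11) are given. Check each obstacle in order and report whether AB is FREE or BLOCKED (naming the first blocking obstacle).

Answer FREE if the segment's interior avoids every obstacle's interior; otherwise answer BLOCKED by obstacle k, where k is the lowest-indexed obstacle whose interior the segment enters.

FREE

Obstacle 1 [(13,3) (23,1) (18,6) (13,10)]:
  edge (13,3)–(23,1): clear
  edge (23,1)–(18,6): clear
  edge (18,6)–(13,10): clear
  edge (13,10)–(13,3): clear
  midpoint (14,16) outside
  → clear
Obstacle 2 [(0,21) (2,13) (10,16) (9,22) (2,23)]:
  edge (0,21)–(2,13): clear
  edge (2,13)–(10,16): clear
  edge (10,16)–(9,22): clear
  edge (9,22)–(2,23): clear
  edge (2,23)–(0,21): clear
  midpoint (14,16) outside
  → clear
Obstacle 3 [(1,0) (8,0) (11,3) (7,11) (2,9)]:
  edge (1,0)–(8,0): clear
  edge (8,0)–(11,3): clear
  edge (11,3)–(7,11): clear
  edge (7,11)–(2,9): clear
  edge (2,9)–(1,0): clear
  midpoint (14,16) outside
  → clear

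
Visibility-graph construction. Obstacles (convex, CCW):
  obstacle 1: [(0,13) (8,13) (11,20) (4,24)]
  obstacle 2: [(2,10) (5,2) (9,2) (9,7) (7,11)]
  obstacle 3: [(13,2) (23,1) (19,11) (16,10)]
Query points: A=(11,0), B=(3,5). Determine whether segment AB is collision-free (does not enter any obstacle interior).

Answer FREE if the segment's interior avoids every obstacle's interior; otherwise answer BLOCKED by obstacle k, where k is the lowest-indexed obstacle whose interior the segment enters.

BLOCKED by obstacle 2

Obstacle 1 [(0,13) (8,13) (11,20) (4,24)]:
  edge (0,13)–(8,13): clear
  edge (8,13)–(11,20): clear
  edge (11,20)–(4,24): clear
  edge (4,24)–(0,13): clear
  midpoint (7,5/2) outside
  → clear
Obstacle 2 [(2,10) (5,2) (9,2) (9,7) (7,11)]:
  edge (2,10)–(5,2): crosses AB
  edge (5,2)–(9,2): crosses AB
  edge (9,2)–(9,7): clear
  edge (9,7)–(7,11): clear
  edge (7,11)–(2,10): clear
  → BLOCKED
Obstacle 3 [(13,2) (23,1) (19,11) (16,10)]:
  edge (13,2)–(23,1): clear
  edge (23,1)–(19,11): clear
  edge (19,11)–(16,10): clear
  edge (16,10)–(13,2): clear
  midpoint (7,5/2) outside
  → clear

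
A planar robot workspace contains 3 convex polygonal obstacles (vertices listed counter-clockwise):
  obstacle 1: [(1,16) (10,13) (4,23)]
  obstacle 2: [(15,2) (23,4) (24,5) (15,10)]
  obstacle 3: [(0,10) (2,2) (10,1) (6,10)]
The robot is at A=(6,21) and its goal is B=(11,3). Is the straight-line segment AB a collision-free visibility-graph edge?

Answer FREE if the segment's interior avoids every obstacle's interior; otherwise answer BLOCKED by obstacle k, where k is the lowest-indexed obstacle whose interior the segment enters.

Obstacle 1 [(1,16) (10,13) (4,23)]:
  edge (1,16)–(10,13): crosses AB
  edge (10,13)–(4,23): crosses AB
  edge (4,23)–(1,16): clear
  → BLOCKED
Obstacle 2 [(15,2) (23,4) (24,5) (15,10)]:
  edge (15,2)–(23,4): clear
  edge (23,4)–(24,5): clear
  edge (24,5)–(15,10): clear
  edge (15,10)–(15,2): clear
  midpoint (17/2,12) outside
  → clear
Obstacle 3 [(0,10) (2,2) (10,1) (6,10)]:
  edge (0,10)–(2,2): clear
  edge (2,2)–(10,1): clear
  edge (10,1)–(6,10): clear
  edge (6,10)–(0,10): clear
  midpoint (17/2,12) outside
  → clear

BLOCKED by obstacle 1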